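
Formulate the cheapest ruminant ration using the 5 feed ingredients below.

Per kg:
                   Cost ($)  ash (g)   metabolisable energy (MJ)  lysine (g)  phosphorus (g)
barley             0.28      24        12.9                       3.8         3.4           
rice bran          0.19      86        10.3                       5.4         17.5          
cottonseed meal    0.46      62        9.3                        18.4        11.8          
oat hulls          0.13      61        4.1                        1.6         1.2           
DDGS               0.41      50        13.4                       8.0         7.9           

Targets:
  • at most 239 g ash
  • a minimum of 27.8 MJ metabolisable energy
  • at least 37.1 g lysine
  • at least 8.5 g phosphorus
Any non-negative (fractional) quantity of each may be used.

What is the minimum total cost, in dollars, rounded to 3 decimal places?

$0.993

Set it up as a linear program. Let x1 = kg of barley, x2 = kg of rice bran, x3 = kg of cottonseed meal, x4 = kg of oat hulls, x5 = kg of DDGS.
min 0.28x1 + 0.19x2 + 0.46x3 + 0.13x4 + 0.41x5 s.t.:
  24x1 + 86x2 + 62x3 + 61x4 + 50x5 ≤ 239   (ash)
  12.9x1 + 10.3x2 + 9.3x3 + 4.1x4 + 13.4x5 ≥ 27.8   (metabolisable energy)
  3.8x1 + 5.4x2 + 18.4x3 + 1.6x4 + 8x5 ≥ 37.1   (lysine)
  3.4x1 + 17.5x2 + 11.8x3 + 1.2x4 + 7.9x5 ≥ 8.5   (phosphorus)
  x1, x2, x3, x4, x5 ≥ 0.
The cheapest feasible vertex uses only rice bran, cottonseed meal; barley, oat hulls, DDGS are not used. The metabolisable energy and lysine requirements are met with equality.
So rice bran = 1.195 kg, cottonseed meal = 1.666 kg.
Total cost: 0.19·1.195 + 0.46·1.666 = 0.99341.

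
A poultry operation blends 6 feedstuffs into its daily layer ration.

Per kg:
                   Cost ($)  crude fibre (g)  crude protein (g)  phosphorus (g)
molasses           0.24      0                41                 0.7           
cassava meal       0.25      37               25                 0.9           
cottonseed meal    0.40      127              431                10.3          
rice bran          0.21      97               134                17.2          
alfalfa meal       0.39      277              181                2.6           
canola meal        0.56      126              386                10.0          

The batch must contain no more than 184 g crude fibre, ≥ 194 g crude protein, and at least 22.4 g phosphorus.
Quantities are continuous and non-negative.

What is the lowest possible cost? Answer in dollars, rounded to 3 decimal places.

Let x1 = kg of molasses, x2 = kg of cassava meal, x3 = kg of cottonseed meal, x4 = kg of rice bran, x5 = kg of alfalfa meal, x6 = kg of canola meal.
Minimize 0.24x1 + 0.25x2 + 0.4x3 + 0.21x4 + 0.39x5 + 0.56x6 s.t.:
  37x2 + 127x3 + 97x4 + 277x5 + 126x6 ≤ 184   (crude fibre)
  41x1 + 25x2 + 431x3 + 134x4 + 181x5 + 386x6 ≥ 194   (crude protein)
  0.7x1 + 0.9x2 + 10.3x3 + 17.2x4 + 2.6x5 + 10x6 ≥ 22.4   (phosphorus)
  x1, x2, x3, x4, x5, x6 ≥ 0.
The cheapest feasible vertex uses only cottonseed meal, rice bran; molasses, cassava meal, alfalfa meal, canola meal are not used. The crude protein and phosphorus requirements are met with equality.
So cottonseed meal = 0.05556 kg, rice bran = 1.269 kg.
Hence cost = 0.4·0.05556 + 0.21·1.269 = $0.28871.

$0.289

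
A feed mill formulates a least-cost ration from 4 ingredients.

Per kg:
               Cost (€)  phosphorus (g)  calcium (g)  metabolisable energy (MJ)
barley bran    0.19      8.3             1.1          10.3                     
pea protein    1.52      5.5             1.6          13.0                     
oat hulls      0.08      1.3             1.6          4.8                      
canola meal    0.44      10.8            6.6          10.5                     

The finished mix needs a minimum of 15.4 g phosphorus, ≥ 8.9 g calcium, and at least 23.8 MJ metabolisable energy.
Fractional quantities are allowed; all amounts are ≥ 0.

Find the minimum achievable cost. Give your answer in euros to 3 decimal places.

Let x1 = kg of barley bran, x2 = kg of pea protein, x3 = kg of oat hulls, x4 = kg of canola meal.
min 0.19x1 + 1.52x2 + 0.08x3 + 0.44x4 s.t.:
  8.3x1 + 5.5x2 + 1.3x3 + 10.8x4 ≥ 15.4   (phosphorus)
  1.1x1 + 1.6x2 + 1.6x3 + 6.6x4 ≥ 8.9   (calcium)
  10.3x1 + 13x2 + 4.8x3 + 10.5x4 ≥ 23.8   (metabolisable energy)
  x1, x2, x3, x4 ≥ 0.
The optimal basis is {barley bran, oat hulls}; pea protein, canola meal drop out. There the phosphorus and calcium constraints are tight.
Optimal quantities: barley bran = 1.103 kg, oat hulls = 4.804 kg.
Objective = 0.19·1.103 + 0.08·4.804 = 0.59389.

€0.594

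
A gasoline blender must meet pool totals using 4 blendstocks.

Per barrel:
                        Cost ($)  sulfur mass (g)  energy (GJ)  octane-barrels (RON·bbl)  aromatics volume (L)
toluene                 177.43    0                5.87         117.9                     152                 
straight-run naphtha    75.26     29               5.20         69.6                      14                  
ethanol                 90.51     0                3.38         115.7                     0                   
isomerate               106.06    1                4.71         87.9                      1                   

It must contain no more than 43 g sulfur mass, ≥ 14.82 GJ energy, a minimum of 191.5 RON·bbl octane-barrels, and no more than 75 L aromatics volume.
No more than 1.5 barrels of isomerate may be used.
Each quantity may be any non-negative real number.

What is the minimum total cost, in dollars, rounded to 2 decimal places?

$275.19

Set it up as a linear program. Let x1 = barrels of toluene, x2 = barrels of straight-run naphtha, x3 = barrels of ethanol, x4 = barrels of isomerate.
min 177.43x1 + 75.26x2 + 90.51x3 + 106.06x4 subject to:
  29x2 + 1x4 ≤ 43   (sulfur mass)
  5.87x1 + 5.2x2 + 3.38x3 + 4.71x4 ≥ 14.82   (energy)
  117.9x1 + 69.6x2 + 115.7x3 + 87.9x4 ≥ 191.5   (octane-barrels)
  152x1 + 14x2 + 1x4 ≤ 75   (aromatics volume)
  x4 ≤ 1.5
  x1, x2, x3, x4 ≥ 0.
The cheapest feasible vertex uses only straight-run naphtha, ethanol, isomerate; toluene is not used. Binding constraints: sulfur mass, energy, the isomerate cap.
That vertex is x2 = 1.431, x3 = 0.09279, x4 = 1.5.
Total cost: 75.26·1.431 + 90.51·0.09279 + 106.06·1.5 = 275.1855.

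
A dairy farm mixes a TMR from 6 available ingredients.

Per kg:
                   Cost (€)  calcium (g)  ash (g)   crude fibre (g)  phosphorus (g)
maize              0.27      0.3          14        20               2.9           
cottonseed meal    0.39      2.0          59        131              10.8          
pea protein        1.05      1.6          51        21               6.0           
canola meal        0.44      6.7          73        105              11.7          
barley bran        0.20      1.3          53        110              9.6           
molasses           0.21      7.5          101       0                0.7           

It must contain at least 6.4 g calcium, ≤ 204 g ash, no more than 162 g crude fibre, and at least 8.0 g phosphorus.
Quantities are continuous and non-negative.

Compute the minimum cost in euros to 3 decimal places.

Let x1 = kg of maize, x2 = kg of cottonseed meal, x3 = kg of pea protein, x4 = kg of canola meal, x5 = kg of barley bran, x6 = kg of molasses.
Minimize 0.27x1 + 0.39x2 + 1.05x3 + 0.44x4 + 0.2x5 + 0.21x6 s.t.:
  0.3x1 + 2x2 + 1.6x3 + 6.7x4 + 1.3x5 + 7.5x6 ≥ 6.4   (calcium)
  14x1 + 59x2 + 51x3 + 73x4 + 53x5 + 101x6 ≤ 204   (ash)
  20x1 + 131x2 + 21x3 + 105x4 + 110x5 ≤ 162   (crude fibre)
  2.9x1 + 10.8x2 + 6x3 + 11.7x4 + 9.6x5 + 0.7x6 ≥ 8   (phosphorus)
  x1, x2, x3, x4, x5, x6 ≥ 0.
The optimal basis is {barley bran, molasses}; maize, cottonseed meal, pea protein, canola meal drop out. Binding constraints: calcium and phosphorus.
Solving gives x5 = 0.781, x6 = 0.718.
Hence cost = 0.2·0.781 + 0.21·0.718 = €0.30698.

€0.307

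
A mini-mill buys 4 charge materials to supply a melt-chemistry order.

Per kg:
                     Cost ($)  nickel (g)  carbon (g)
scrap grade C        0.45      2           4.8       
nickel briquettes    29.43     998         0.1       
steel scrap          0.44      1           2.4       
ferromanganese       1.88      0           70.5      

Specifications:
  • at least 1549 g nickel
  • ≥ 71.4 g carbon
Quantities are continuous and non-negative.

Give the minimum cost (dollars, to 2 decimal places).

$47.58

Let x1 = kg of scrap grade C, x2 = kg of nickel briquettes, x3 = kg of steel scrap, x4 = kg of ferromanganese.
min 0.45x1 + 29.43x2 + 0.44x3 + 1.88x4 with:
  2x1 + 998x2 + 1x3 ≥ 1549   (nickel)
  4.8x1 + 0.1x2 + 2.4x3 + 70.5x4 ≥ 71.4   (carbon)
  x1, x2, x3, x4 ≥ 0.
At the optimum only nickel briquettes, ferromanganese are positive (scrap grade C, steel scrap = 0). Binding constraints: nickel and carbon.
Solving gives x2 = 1.552, x4 = 1.011.
Total cost: 29.43·1.552 + 1.88·1.011 = 47.5760.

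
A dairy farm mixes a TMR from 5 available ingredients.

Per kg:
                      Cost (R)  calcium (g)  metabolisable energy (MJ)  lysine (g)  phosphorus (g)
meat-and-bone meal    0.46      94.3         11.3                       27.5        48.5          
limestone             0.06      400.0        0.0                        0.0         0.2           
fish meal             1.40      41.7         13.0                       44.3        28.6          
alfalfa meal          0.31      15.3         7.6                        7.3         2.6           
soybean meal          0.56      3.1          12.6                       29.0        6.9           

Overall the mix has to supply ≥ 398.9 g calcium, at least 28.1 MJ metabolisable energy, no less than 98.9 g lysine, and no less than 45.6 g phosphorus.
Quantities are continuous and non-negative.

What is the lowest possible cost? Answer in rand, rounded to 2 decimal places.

R1.66

This is a linear program. Let x1 = kg of meat-and-bone meal, x2 = kg of limestone, x3 = kg of fish meal, x4 = kg of alfalfa meal, x5 = kg of soybean meal.
Minimise 0.46x1 + 0.06x2 + 1.4x3 + 0.31x4 + 0.56x5 s.t.:
  94.3x1 + 400x2 + 41.7x3 + 15.3x4 + 3.1x5 ≥ 398.9   (calcium)
  11.3x1 + 13x3 + 7.6x4 + 12.6x5 ≥ 28.1   (metabolisable energy)
  27.5x1 + 44.3x3 + 7.3x4 + 29x5 ≥ 98.9   (lysine)
  48.5x1 + 0.2x2 + 28.6x3 + 2.6x4 + 6.9x5 ≥ 45.6   (phosphorus)
  x1, x2, x3, x4, x5 ≥ 0.
At the optimum only meat-and-bone meal, limestone are positive (fish meal, alfalfa meal, soybean meal = 0). There the calcium and lysine constraints are tight.
Solving gives x1 = 3.596, x2 = 0.1494.
Total cost: 0.46·3.596 + 0.06·0.1494 = 1.6631.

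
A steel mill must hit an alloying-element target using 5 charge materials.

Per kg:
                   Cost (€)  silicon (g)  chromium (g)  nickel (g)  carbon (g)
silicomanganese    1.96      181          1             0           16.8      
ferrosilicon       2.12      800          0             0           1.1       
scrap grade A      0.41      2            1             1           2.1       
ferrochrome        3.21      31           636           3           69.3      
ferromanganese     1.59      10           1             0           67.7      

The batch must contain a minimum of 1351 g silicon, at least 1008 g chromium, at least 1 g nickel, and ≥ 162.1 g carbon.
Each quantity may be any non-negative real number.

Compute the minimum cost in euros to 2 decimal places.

Let x1 = kg of silicomanganese, x2 = kg of ferrosilicon, x3 = kg of scrap grade A, x4 = kg of ferrochrome, x5 = kg of ferromanganese.
Minimize 1.96x1 + 2.12x2 + 0.41x3 + 3.21x4 + 1.59x5 subject to:
  181x1 + 800x2 + 2x3 + 31x4 + 10x5 ≥ 1351   (silicon)
  1x1 + 1x3 + 636x4 + 1x5 ≥ 1008   (chromium)
  1x3 + 3x4 ≥ 1   (nickel)
  16.8x1 + 1.1x2 + 2.1x3 + 69.3x4 + 67.7x5 ≥ 162.1   (carbon)
  x1, x2, x3, x4, x5 ≥ 0.
The minimum-cost mix takes nothing from silicomanganese, scrap grade A — only ferrosilicon, ferrochrome, ferromanganese. The silicon, chromium, carbon requirements are met with equality.
Optimal quantities: ferrosilicon = 1.618 kg, ferrochrome = 1.584 kg, ferromanganese = 0.7469 kg.
Total cost: 2.12·1.618 + 3.21·1.584 + 1.59·0.7469 = 9.7024.

€9.70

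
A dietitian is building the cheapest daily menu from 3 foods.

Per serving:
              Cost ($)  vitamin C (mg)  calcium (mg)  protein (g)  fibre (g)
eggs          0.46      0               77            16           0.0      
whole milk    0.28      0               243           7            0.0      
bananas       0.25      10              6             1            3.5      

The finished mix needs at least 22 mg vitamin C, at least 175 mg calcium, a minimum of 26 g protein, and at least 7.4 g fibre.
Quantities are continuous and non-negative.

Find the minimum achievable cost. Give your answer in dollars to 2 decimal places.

$1.25

Let x1 = servings of eggs, x2 = servings of whole milk, x3 = servings of bananas.
min 0.46x1 + 0.28x2 + 0.25x3 with:
  10x3 ≥ 22   (vitamin C)
  77x1 + 243x2 + 6x3 ≥ 175   (calcium)
  16x1 + 7x2 + 1x3 ≥ 26   (protein)
  3.5x3 ≥ 7.4   (fibre)
  x1, x2, x3 ≥ 0.
All 3 inputs are positive at the optimum. The vitamin C, calcium, protein requirements are met with equality.
Solving gives x1 = 1.389, x2 = 0.2258, x3 = 2.2.
Total cost: 0.46·1.389 + 0.28·0.2258 + 0.25·2.2 = 1.2522.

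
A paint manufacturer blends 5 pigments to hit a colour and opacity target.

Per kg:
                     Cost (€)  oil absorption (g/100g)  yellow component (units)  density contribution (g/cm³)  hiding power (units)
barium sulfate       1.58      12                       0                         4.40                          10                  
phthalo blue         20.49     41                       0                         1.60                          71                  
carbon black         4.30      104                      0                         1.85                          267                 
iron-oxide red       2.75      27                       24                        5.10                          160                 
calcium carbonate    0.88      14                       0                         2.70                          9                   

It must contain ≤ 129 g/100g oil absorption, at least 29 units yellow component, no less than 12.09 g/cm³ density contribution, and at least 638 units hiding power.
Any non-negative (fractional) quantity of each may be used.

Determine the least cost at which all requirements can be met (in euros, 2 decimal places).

€10.86

Let x1 = kg of barium sulfate, x2 = kg of phthalo blue, x3 = kg of carbon black, x4 = kg of iron-oxide red, x5 = kg of calcium carbonate.
min 1.58x1 + 20.49x2 + 4.3x3 + 2.75x4 + 0.88x5 subject to:
  12x1 + 41x2 + 104x3 + 27x4 + 14x5 ≤ 129   (oil absorption)
  24x4 ≥ 29   (yellow component)
  4.4x1 + 1.6x2 + 1.85x3 + 5.1x4 + 2.7x5 ≥ 12.09   (density contribution)
  10x1 + 71x2 + 267x3 + 160x4 + 9x5 ≥ 638   (hiding power)
  x1, x2, x3, x4, x5 ≥ 0.
At the optimum only carbon black, iron-oxide red are positive (barium sulfate, phthalo blue, calcium carbonate = 0). Binding constraints: oil absorption and hiding power.
Optimal quantities: carbon black = 0.362 kg, iron-oxide red = 3.383 kg.
Objective = 4.3·0.362 + 2.75·3.383 = 10.8599.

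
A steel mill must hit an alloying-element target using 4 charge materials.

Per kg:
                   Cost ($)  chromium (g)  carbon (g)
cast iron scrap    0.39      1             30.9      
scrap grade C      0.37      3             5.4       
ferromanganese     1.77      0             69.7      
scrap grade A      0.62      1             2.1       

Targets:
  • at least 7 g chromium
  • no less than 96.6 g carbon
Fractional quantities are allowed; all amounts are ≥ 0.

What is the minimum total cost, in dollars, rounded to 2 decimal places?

Let x1 = kg of cast iron scrap, x2 = kg of scrap grade C, x3 = kg of ferromanganese, x4 = kg of scrap grade A.
Minimise 0.39x1 + 0.37x2 + 1.77x3 + 0.62x4 with:
  1x1 + 3x2 + 1x4 ≥ 7   (chromium)
  30.9x1 + 5.4x2 + 69.7x3 + 2.1x4 ≥ 96.6   (carbon)
  x1, x2, x3, x4 ≥ 0.
The cheapest feasible vertex uses only cast iron scrap, scrap grade C; ferromanganese, scrap grade A are not used. There the chromium and carbon constraints are tight.
That vertex is x1 = 2.887, x2 = 1.371.
Objective = 0.39·2.887 + 0.37·1.371 = 1.6332.

$1.63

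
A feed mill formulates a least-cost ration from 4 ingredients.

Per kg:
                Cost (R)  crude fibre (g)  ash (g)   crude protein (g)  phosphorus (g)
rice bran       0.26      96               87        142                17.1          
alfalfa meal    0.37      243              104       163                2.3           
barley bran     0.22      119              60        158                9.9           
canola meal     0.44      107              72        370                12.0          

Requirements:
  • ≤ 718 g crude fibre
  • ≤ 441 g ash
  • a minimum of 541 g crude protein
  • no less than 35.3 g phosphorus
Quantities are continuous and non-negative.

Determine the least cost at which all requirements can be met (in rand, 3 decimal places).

Let x1 = kg of rice bran, x2 = kg of alfalfa meal, x3 = kg of barley bran, x4 = kg of canola meal.
Minimize 0.26x1 + 0.37x2 + 0.22x3 + 0.44x4 with:
  96x1 + 243x2 + 119x3 + 107x4 ≤ 718   (crude fibre)
  87x1 + 104x2 + 60x3 + 72x4 ≤ 441   (ash)
  142x1 + 163x2 + 158x3 + 370x4 ≥ 541   (crude protein)
  17.1x1 + 2.3x2 + 9.9x3 + 12x4 ≥ 35.3   (phosphorus)
  x1, x2, x3, x4 ≥ 0.
The cheapest feasible vertex uses only rice bran, barley bran; alfalfa meal, canola meal are not used. Binding constraints: crude protein and phosphorus.
Optimal quantities: rice bran = 0.1709 kg, barley bran = 3.27 kg.
Cost = 0.26·0.1709 + 0.22·3.27 = 0.76383.

R0.764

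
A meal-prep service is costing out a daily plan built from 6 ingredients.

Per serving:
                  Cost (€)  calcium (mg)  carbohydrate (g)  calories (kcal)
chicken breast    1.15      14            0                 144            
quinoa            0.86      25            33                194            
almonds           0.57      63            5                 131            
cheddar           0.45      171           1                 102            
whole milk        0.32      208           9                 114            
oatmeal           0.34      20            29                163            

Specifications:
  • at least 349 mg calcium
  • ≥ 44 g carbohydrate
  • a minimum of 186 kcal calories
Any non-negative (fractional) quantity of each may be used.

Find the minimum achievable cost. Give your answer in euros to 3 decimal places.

Set it up as a linear program. Let x1 = servings of chicken breast, x2 = servings of quinoa, x3 = servings of almonds, x4 = servings of cheddar, x5 = servings of whole milk, x6 = servings of oatmeal.
Minimize 1.15x1 + 0.86x2 + 0.57x3 + 0.45x4 + 0.32x5 + 0.34x6 s.t.:
  14x1 + 25x2 + 63x3 + 171x4 + 208x5 + 20x6 ≥ 349   (calcium)
  33x2 + 5x3 + 1x4 + 9x5 + 29x6 ≥ 44   (carbohydrate)
  144x1 + 194x2 + 131x3 + 102x4 + 114x5 + 163x6 ≥ 186   (calories)
  x1, x2, x3, x4, x5, x6 ≥ 0.
At the optimum only whole milk, oatmeal are positive (chicken breast, quinoa, almonds, cheddar = 0). Binding constraints: calcium and carbohydrate.
Solving gives x5 = 1.5791, x6 = 1.0272.
Cost = 0.32·1.5791 + 0.34·1.0272 = 0.85456.

€0.855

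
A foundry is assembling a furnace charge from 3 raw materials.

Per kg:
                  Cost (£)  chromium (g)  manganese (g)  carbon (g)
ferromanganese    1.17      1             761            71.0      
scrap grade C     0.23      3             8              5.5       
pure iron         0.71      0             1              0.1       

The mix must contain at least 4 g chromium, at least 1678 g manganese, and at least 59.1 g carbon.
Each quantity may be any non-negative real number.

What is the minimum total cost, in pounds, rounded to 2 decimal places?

£2.71

Let x1 = kg of ferromanganese, x2 = kg of scrap grade C, x3 = kg of pure iron.
Minimise 1.17x1 + 0.23x2 + 0.71x3 with:
  1x1 + 3x2 ≥ 4   (chromium)
  761x1 + 8x2 + 1x3 ≥ 1678   (manganese)
  71x1 + 5.5x2 + 0.1x3 ≥ 59.1   (carbon)
  x1, x2, x3 ≥ 0.
The minimum-cost mix takes nothing from pure iron — only ferromanganese, scrap grade C. Binding constraints: chromium and manganese.
Optimal quantities: ferromanganese = 2.199 kg, scrap grade C = 0.6004 kg.
Objective = 1.17·2.199 + 0.23·0.6004 = 2.7109.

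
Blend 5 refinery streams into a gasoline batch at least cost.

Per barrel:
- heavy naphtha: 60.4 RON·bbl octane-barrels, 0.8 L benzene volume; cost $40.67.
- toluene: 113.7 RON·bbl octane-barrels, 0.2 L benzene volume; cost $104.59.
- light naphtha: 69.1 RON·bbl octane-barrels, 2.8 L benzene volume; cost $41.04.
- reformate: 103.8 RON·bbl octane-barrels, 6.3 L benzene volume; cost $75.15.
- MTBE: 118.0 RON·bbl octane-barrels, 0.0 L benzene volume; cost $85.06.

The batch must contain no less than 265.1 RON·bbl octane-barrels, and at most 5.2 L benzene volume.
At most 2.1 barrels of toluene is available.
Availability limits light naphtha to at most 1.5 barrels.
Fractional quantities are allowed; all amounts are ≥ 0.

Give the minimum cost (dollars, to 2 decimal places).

Let x1 = barrels of heavy naphtha, x2 = barrels of toluene, x3 = barrels of light naphtha, x4 = barrels of reformate, x5 = barrels of MTBE.
min 40.67x1 + 104.59x2 + 41.04x3 + 75.15x4 + 85.06x5 s.t.:
  60.4x1 + 113.7x2 + 69.1x3 + 103.8x4 + 118x5 ≥ 265.1   (octane-barrels)
  0.8x1 + 0.2x2 + 2.8x3 + 6.3x4 ≤ 5.2   (benzene volume)
  x2 ≤ 2.1
  x3 ≤ 1.5
  x1, x2, x3, x4, x5 ≥ 0.
The cheapest feasible vertex uses only heavy naphtha, light naphtha; toluene, reformate, MTBE are not used. Binding constraints: octane-barrels and benzene volume.
Solving gives x1 = 3.364, x3 = 0.896.
Objective = 40.67·3.364 + 41.04·0.896 = 173.5857.

$173.59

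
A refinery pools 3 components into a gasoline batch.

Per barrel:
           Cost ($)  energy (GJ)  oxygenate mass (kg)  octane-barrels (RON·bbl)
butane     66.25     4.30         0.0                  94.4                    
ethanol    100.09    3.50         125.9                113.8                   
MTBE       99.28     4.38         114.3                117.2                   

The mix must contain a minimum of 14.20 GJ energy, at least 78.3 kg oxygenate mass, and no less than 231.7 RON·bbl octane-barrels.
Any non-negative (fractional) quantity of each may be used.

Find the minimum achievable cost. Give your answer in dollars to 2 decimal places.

This is a linear program. Let x1 = barrels of butane, x2 = barrels of ethanol, x3 = barrels of MTBE.
Minimise 66.25x1 + 100.09x2 + 99.28x3 with:
  4.3x1 + 3.5x2 + 4.38x3 ≥ 14.2   (energy)
  125.9x2 + 114.3x3 ≥ 78.3   (oxygenate mass)
  94.4x1 + 113.8x2 + 117.2x3 ≥ 231.7   (octane-barrels)
  x1, x2, x3 ≥ 0.
The optimal basis is {butane, MTBE}; ethanol drops out. Binding constraints: energy and oxygenate mass.
That vertex is x1 = 2.6045, x3 = 0.68504.
Total cost: 66.25·2.6045 + 99.28·0.68504 = 240.5589.

$240.56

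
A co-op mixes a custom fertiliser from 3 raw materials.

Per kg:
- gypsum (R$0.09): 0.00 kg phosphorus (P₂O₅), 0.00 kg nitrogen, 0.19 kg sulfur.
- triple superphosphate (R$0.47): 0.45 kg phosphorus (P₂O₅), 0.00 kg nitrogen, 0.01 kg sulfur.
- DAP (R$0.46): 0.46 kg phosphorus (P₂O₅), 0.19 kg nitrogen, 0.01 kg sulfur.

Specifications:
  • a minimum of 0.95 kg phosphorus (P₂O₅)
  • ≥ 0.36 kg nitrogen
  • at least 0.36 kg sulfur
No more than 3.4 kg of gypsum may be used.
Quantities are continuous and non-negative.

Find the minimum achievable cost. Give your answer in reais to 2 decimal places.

R$1.11

Let x1 = kg of gypsum, x2 = kg of triple superphosphate, x3 = kg of DAP.
Minimize 0.09x1 + 0.47x2 + 0.46x3 s.t.:
  0.45x2 + 0.46x3 ≥ 0.95   (phosphorus (P₂O₅))
  0.19x3 ≥ 0.36   (nitrogen)
  0.19x1 + 0.01x2 + 0.01x3 ≥ 0.36   (sulfur)
  x1 ≤ 3.4
  x1, x2, x3 ≥ 0.
The cheapest feasible vertex uses only gypsum, DAP; triple superphosphate is not used. The phosphorus (P₂O₅) and sulfur requirements are met with equality.
Solving gives x1 = 1.786, x3 = 2.065.
Cost = 0.09·1.786 + 0.46·2.065 = 1.1106.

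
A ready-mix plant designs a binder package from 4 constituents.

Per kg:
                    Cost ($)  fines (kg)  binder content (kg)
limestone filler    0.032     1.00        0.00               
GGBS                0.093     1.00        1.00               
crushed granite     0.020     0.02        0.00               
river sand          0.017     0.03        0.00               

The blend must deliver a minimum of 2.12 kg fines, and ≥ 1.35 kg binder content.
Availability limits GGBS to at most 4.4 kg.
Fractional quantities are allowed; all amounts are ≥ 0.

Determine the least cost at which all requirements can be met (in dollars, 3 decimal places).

Let x1 = kg of limestone filler, x2 = kg of GGBS, x3 = kg of crushed granite, x4 = kg of river sand.
min 0.032x1 + 0.093x2 + 0.02x3 + 0.017x4 subject to:
  1x1 + 1x2 + 0.02x3 + 0.03x4 ≥ 2.12   (fines)
  1x2 ≥ 1.35   (binder content)
  x2 ≤ 4.4
  x1, x2, x3, x4 ≥ 0.
The optimal basis is {limestone filler, GGBS}; crushed granite, river sand drop out. Binding constraints: fines and binder content.
Solving gives x1 = 0.77, x2 = 1.35.
Hence cost = 0.032·0.77 + 0.093·1.35 = $0.15019.

$0.150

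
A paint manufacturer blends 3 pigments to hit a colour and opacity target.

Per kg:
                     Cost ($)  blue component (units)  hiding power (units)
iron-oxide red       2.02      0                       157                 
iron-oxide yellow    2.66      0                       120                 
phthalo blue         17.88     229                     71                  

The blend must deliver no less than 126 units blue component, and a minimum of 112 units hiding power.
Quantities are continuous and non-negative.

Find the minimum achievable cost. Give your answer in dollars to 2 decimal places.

Let x1 = kg of iron-oxide red, x2 = kg of iron-oxide yellow, x3 = kg of phthalo blue.
Minimize 2.02x1 + 2.66x2 + 17.88x3 s.t.:
  229x3 ≥ 126   (blue component)
  157x1 + 120x2 + 71x3 ≥ 112   (hiding power)
  x1, x2, x3 ≥ 0.
The optimal basis is {iron-oxide red, phthalo blue}; iron-oxide yellow drops out. The blue component and hiding power requirements are met with equality.
Optimal quantities: iron-oxide red = 0.4646 kg, phthalo blue = 0.5502 kg.
Cost = 2.02·0.4646 + 17.88·0.5502 = 10.7761.

$10.78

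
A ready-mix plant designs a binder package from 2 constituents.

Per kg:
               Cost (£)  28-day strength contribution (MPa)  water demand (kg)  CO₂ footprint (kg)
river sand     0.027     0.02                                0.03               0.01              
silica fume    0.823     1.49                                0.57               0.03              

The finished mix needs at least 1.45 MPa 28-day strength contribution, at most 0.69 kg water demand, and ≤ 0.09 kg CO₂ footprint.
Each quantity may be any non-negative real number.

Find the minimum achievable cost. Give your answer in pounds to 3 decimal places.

Treat it as an LP. Let x1 = kg of river sand, x2 = kg of silica fume.
min 0.027x1 + 0.823x2 s.t.:
  0.02x1 + 1.49x2 ≥ 1.45   (28-day strength contribution)
  0.03x1 + 0.57x2 ≤ 0.69   (water demand)
  0.01x1 + 0.03x2 ≤ 0.09   (CO₂ footprint)
  x1, x2 ≥ 0.
The cheapest feasible vertex uses only silica fume; river sand is not used. Binding constraint: 28-day strength contribution.
So silica fume = 0.9732 kg.
Total cost: 0.823·0.9732 = 0.80094.

£0.801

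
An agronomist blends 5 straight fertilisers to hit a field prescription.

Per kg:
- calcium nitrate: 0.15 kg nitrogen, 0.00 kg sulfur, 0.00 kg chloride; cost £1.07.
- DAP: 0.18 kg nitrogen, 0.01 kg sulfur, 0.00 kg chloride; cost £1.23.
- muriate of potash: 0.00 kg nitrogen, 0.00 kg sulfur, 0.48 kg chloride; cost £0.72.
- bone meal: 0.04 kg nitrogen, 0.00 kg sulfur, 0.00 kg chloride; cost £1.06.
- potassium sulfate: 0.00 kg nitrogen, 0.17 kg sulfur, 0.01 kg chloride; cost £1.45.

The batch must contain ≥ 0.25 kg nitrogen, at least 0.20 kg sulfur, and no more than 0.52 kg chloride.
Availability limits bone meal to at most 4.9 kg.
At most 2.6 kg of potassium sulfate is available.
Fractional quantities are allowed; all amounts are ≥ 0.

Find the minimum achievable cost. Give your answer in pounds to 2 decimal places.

Let x1 = kg of calcium nitrate, x2 = kg of DAP, x3 = kg of muriate of potash, x4 = kg of bone meal, x5 = kg of potassium sulfate.
Minimise 1.07x1 + 1.23x2 + 0.72x3 + 1.06x4 + 1.45x5 s.t.:
  0.15x1 + 0.18x2 + 0.04x4 ≥ 0.25   (nitrogen)
  0.01x2 + 0.17x5 ≥ 0.2   (sulfur)
  0.48x3 + 0.01x5 ≤ 0.52   (chloride)
  x4 ≤ 4.9
  x5 ≤ 2.6
  x1, x2, x3, x4, x5 ≥ 0.
The minimum-cost mix takes nothing from calcium nitrate, muriate of potash, bone meal — only DAP, potassium sulfate. The nitrogen and sulfur requirements are met with equality.
Optimal quantities: DAP = 1.389 kg, potassium sulfate = 1.095 kg.
Cost = 1.23·1.389 + 1.45·1.095 = 3.2962.

£3.30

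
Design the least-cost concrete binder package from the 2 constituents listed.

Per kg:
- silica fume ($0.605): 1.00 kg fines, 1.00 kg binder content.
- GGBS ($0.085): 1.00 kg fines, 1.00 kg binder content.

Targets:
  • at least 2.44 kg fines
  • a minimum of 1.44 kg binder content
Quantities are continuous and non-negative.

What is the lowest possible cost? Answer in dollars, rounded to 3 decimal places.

Let x1 = kg of silica fume, x2 = kg of GGBS.
Minimise 0.605x1 + 0.085x2 subject to:
  1x1 + 1x2 ≥ 2.44   (fines)
  1x1 + 1x2 ≥ 1.44   (binder content)
  x1, x2 ≥ 0.
The optimal basis is {GGBS}; silica fume drops out. The fines requirement is met with equality.
Solving gives x2 = 2.44.
Total cost: 0.085·2.44 = 0.20740.

$0.207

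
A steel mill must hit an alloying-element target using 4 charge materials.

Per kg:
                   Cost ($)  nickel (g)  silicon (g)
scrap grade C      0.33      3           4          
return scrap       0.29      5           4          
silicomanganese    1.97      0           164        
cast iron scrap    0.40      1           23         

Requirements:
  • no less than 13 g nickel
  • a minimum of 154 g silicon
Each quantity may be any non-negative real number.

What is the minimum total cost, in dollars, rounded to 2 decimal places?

Let x1 = kg of scrap grade C, x2 = kg of return scrap, x3 = kg of silicomanganese, x4 = kg of cast iron scrap.
Minimise 0.33x1 + 0.29x2 + 1.97x3 + 0.4x4 with:
  3x1 + 5x2 + 1x4 ≥ 13   (nickel)
  4x1 + 4x2 + 164x3 + 23x4 ≥ 154   (silicon)
  x1, x2, x3, x4 ≥ 0.
The cheapest feasible vertex uses only return scrap, silicomanganese; scrap grade C, cast iron scrap are not used. There the nickel and silicon constraints are tight.
That vertex is x2 = 2.6, x3 = 0.8756.
Total cost: 0.29·2.6 + 1.97·0.8756 = 2.4789.

$2.48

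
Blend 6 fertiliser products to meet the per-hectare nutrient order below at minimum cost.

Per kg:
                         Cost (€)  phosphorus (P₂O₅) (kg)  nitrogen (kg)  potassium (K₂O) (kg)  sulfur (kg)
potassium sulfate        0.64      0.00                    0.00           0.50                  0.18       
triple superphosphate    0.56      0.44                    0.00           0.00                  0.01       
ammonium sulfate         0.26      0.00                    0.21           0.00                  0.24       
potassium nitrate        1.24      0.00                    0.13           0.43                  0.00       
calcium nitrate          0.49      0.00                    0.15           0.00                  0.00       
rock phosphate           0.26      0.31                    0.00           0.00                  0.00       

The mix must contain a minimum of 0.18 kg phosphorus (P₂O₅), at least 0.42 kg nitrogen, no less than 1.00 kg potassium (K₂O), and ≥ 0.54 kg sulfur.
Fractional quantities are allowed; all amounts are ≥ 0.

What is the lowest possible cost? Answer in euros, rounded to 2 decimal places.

€1.95

Let x1 = kg of potassium sulfate, x2 = kg of triple superphosphate, x3 = kg of ammonium sulfate, x4 = kg of potassium nitrate, x5 = kg of calcium nitrate, x6 = kg of rock phosphate.
Minimise 0.64x1 + 0.56x2 + 0.26x3 + 1.24x4 + 0.49x5 + 0.26x6 s.t.:
  0.44x2 + 0.31x6 ≥ 0.18   (phosphorus (P₂O₅))
  0.21x3 + 0.13x4 + 0.15x5 ≥ 0.42   (nitrogen)
  0.5x1 + 0.43x4 ≥ 1   (potassium (K₂O))
  0.18x1 + 0.01x2 + 0.24x3 ≥ 0.54   (sulfur)
  x1, x2, x3, x4, x5, x6 ≥ 0.
The minimum-cost mix takes nothing from triple superphosphate, potassium nitrate, calcium nitrate — only potassium sulfate, ammonium sulfate, rock phosphate. There the phosphorus (P₂O₅), nitrogen, potassium (K₂O) constraints are tight.
Optimal quantities: potassium sulfate = 2 kg, ammonium sulfate = 2 kg, rock phosphate = 0.5806 kg.
Total cost: 0.64·2 + 0.26·2 + 0.26·0.5806 = 1.9510.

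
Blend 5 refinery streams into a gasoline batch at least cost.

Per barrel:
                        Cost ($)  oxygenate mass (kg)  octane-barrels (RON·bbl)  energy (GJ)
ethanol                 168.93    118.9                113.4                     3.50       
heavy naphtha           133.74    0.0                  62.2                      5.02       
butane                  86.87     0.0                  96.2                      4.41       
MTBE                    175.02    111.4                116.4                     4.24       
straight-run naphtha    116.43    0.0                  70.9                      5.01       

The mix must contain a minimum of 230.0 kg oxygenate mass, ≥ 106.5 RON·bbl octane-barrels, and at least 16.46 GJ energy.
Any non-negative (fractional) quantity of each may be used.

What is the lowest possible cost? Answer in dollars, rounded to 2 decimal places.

Let x1 = barrels of ethanol, x2 = barrels of heavy naphtha, x3 = barrels of butane, x4 = barrels of MTBE, x5 = barrels of straight-run naphtha.
Minimise 168.93x1 + 133.74x2 + 86.87x3 + 175.02x4 + 116.43x5 with:
  118.9x1 + 111.4x4 ≥ 230   (oxygenate mass)
  113.4x1 + 62.2x2 + 96.2x3 + 116.4x4 + 70.9x5 ≥ 106.5   (octane-barrels)
  3.5x1 + 5.02x2 + 4.41x3 + 4.24x4 + 5.01x5 ≥ 16.46   (energy)
  x1, x2, x3, x4, x5 ≥ 0.
At the optimum only butane, MTBE are positive (ethanol, heavy naphtha, straight-run naphtha = 0). The oxygenate mass and energy requirements are met with equality.
Optimal quantities: butane = 1.74738 barrels, MTBE = 2.06463 barrels.
Objective = 86.87·1.74738 + 175.02·2.06463 = 513.1464.

$513.15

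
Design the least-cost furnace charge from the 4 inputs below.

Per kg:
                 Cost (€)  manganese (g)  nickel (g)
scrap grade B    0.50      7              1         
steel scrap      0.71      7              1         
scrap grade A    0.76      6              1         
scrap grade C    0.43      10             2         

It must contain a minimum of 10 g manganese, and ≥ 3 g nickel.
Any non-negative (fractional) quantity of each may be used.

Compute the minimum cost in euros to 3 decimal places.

This is a linear program. Let x1 = kg of scrap grade B, x2 = kg of steel scrap, x3 = kg of scrap grade A, x4 = kg of scrap grade C.
Minimize 0.5x1 + 0.71x2 + 0.76x3 + 0.43x4 with:
  7x1 + 7x2 + 6x3 + 10x4 ≥ 10   (manganese)
  1x1 + 1x2 + 1x3 + 2x4 ≥ 3   (nickel)
  x1, x2, x3, x4 ≥ 0.
The cheapest feasible vertex uses only scrap grade C; scrap grade B, steel scrap, scrap grade A are not used. Binding constraint: nickel.
So scrap grade C = 1.5 kg.
Hence cost = 0.43·1.5 = €0.64500.

€0.645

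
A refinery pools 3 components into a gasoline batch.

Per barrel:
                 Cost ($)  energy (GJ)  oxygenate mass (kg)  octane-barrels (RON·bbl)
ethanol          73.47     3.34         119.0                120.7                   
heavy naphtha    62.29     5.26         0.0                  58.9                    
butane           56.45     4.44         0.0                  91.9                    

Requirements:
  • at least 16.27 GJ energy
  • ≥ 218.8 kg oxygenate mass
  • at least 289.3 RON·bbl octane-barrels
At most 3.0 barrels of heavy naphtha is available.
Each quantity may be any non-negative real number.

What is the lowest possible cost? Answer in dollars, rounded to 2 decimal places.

Let x1 = barrels of ethanol, x2 = barrels of heavy naphtha, x3 = barrels of butane.
Minimise 73.47x1 + 62.29x2 + 56.45x3 with:
  3.34x1 + 5.26x2 + 4.44x3 ≥ 16.27   (energy)
  119x1 ≥ 218.8   (oxygenate mass)
  120.7x1 + 58.9x2 + 91.9x3 ≥ 289.3   (octane-barrels)
  x2 ≤ 3
  x1, x2, x3 ≥ 0.
At the optimum only ethanol, heavy naphtha are positive (butane = 0). The energy and oxygenate mass requirements are met with equality.
So ethanol = 1.8387 barrels, heavy naphtha = 1.9256 barrels.
Hence cost = 73.47·1.8387 + 62.29·1.9256 = $255.0349.

$255.03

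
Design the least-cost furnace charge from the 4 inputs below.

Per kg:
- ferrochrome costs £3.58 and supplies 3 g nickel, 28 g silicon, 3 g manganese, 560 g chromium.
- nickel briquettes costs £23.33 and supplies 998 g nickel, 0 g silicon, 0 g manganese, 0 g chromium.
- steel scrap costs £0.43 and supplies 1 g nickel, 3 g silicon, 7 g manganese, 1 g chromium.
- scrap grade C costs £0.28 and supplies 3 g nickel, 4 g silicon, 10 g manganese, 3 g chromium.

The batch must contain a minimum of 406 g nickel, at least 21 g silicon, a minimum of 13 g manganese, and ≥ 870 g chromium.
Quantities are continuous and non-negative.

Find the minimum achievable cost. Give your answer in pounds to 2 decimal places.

£15.10

Set it up as a linear program. Let x1 = kg of ferrochrome, x2 = kg of nickel briquettes, x3 = kg of steel scrap, x4 = kg of scrap grade C.
Minimize 3.58x1 + 23.33x2 + 0.43x3 + 0.28x4 with:
  3x1 + 998x2 + 1x3 + 3x4 ≥ 406   (nickel)
  28x1 + 3x3 + 4x4 ≥ 21   (silicon)
  3x1 + 7x3 + 10x4 ≥ 13   (manganese)
  560x1 + 1x3 + 3x4 ≥ 870   (chromium)
  x1, x2, x3, x4 ≥ 0.
At the optimum only ferrochrome, nickel briquettes, scrap grade C are positive (steel scrap = 0). Binding constraints: nickel, manganese, chromium.
That vertex is x1 = 1.549, x2 = 0.3996, x4 = 0.8353.
Total cost: 3.58·1.549 + 23.33·0.3996 + 0.28·0.8353 = 15.1020.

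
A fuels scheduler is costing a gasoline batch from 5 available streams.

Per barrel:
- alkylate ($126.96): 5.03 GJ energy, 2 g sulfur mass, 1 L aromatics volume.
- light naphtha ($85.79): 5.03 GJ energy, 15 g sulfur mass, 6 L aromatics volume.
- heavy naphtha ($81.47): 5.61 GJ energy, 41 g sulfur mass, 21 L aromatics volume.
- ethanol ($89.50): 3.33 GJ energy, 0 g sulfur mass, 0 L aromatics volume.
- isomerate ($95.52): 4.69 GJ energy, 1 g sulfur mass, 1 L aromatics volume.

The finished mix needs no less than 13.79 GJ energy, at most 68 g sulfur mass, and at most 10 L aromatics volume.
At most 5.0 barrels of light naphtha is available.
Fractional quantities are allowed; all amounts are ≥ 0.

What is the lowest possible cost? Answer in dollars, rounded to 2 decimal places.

Set it up as a linear program. Let x1 = barrels of alkylate, x2 = barrels of light naphtha, x3 = barrels of heavy naphtha, x4 = barrels of ethanol, x5 = barrels of isomerate.
min 126.96x1 + 85.79x2 + 81.47x3 + 89.5x4 + 95.52x5 with:
  5.03x1 + 5.03x2 + 5.61x3 + 3.33x4 + 4.69x5 ≥ 13.79   (energy)
  2x1 + 15x2 + 41x3 + 1x5 ≤ 68   (sulfur mass)
  1x1 + 6x2 + 21x3 + 1x5 ≤ 10   (aromatics volume)
  x2 ≤ 5
  x1, x2, x3, x4, x5 ≥ 0.
The optimal basis is {light naphtha, isomerate}; alkylate, heavy naphtha, ethanol drop out. The energy and aromatics volume requirements are met with equality.
So light naphtha = 1.43271 barrels, isomerate = 1.40372 barrels.
Hence cost = 85.79·1.43271 + 95.52·1.40372 = $256.9955.

$257.00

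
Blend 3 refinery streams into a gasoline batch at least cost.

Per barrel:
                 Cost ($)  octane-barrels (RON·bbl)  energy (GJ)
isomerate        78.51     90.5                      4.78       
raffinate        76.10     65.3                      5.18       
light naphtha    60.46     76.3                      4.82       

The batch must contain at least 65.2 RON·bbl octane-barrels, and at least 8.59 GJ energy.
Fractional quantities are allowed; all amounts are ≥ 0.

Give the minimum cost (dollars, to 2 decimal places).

Treat it as an LP. Let x1 = barrels of isomerate, x2 = barrels of raffinate, x3 = barrels of light naphtha.
Minimize 78.51x1 + 76.1x2 + 60.46x3 s.t.:
  90.5x1 + 65.3x2 + 76.3x3 ≥ 65.2   (octane-barrels)
  4.78x1 + 5.18x2 + 4.82x3 ≥ 8.59   (energy)
  x1, x2, x3 ≥ 0.
At the optimum only light naphtha is positive (isomerate, raffinate = 0). Binding constraint: energy.
Optimal quantities: light naphtha = 1.7822 barrels.
Cost = 60.46·1.7822 = 107.7518.

$107.75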